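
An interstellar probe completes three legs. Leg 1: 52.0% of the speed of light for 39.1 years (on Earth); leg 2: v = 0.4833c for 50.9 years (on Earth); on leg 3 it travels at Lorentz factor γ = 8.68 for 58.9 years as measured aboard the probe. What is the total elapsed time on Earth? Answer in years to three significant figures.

Δt = 601 years

Leg 1: 39.1 years is already measured on Earth.
Leg 2: 50.9 years is already measured on Earth.
Leg 3: γ = 8.68; Δt_3 = 8.680 × 58.9 = 511.3 years.
Total: 39.10 + 50.90 + 511.3 years.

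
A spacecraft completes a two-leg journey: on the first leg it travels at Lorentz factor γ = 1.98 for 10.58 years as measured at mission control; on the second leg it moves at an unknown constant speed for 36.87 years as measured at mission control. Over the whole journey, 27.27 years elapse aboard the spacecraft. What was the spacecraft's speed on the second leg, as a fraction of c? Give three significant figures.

Leg 1: γ = 1.98; τ_1 = 10.58/1.980 = 5.343 years.
Leg 2: speed unknown; τ_2 = 36.87/γ_2.
Total proper time: 5.343 + τ_2 = 27.27, so τ_2 = 27.27 − 5.343 = 21.93 years.
γ_2 = 36.87/21.93 = 1.682; β = √(1 − 1/γ²) = √0.6463.

β = 0.804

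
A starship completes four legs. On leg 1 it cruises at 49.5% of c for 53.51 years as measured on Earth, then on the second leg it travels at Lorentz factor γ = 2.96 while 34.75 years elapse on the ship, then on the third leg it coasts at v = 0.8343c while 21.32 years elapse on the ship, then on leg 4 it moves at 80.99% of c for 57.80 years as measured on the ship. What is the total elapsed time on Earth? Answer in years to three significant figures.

Leg 1: 53.51 years is already measured on Earth.
Leg 2: γ = 2.96; Δt_2 = 2.960 × 34.75 = 102.9 years.
Leg 3: γ = 1/√(1 − 0.8343²) = 1/√0.3039 = 1.814; Δt_3 = 1.814 × 21.32 = 38.67 years.
Leg 4: β = 0.8099; γ = 1/√(1 − 0.8099²) = 1/√0.3441 = 1.705; Δt_4 = 1.705 × 57.80 = 98.54 years.
Total: 53.51 + 102.9 + 38.67 + 98.54 years.

Δt = 294 years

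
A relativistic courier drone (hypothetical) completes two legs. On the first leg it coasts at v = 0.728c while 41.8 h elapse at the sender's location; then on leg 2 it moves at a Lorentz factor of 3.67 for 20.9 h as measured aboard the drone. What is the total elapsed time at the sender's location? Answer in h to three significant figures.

Leg 1: 41.8 h is already measured at the sender's location.
Leg 2: γ = 3.67; Δt_2 = 3.670 × 20.9 = 76.70 h.
Total: 41.80 + 76.70 h.

Δt = 119 h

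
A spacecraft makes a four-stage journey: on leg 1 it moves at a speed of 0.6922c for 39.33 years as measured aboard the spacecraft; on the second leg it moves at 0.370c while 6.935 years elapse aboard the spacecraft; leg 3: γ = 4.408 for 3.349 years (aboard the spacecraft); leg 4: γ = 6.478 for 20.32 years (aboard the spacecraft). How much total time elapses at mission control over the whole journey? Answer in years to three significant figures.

Δt = 208 years

Leg 1: γ = 1/√(1 − 0.6922²) = 1/√0.5209 = 1.386; Δt_1 = 1.386 × 39.33 = 54.50 years.
Leg 2: γ = 1/√(1 − 0.370²) = 1/√0.8631 = 1.076; Δt_2 = 1.076 × 6.935 = 7.465 years.
Leg 3: γ = 4.408; Δt_3 = 4.408 × 3.349 = 14.76 years.
Leg 4: γ = 6.478; Δt_4 = 6.478 × 20.32 = 131.6 years.
Total: 54.50 + 7.465 + 14.76 + 131.6 years.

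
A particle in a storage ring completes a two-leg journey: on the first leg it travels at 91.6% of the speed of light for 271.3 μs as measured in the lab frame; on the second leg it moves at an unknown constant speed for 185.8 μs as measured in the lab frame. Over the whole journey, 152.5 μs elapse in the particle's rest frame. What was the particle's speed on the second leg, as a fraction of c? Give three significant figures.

Leg 1: β = 0.916; γ = 1/√(1 − 0.916²) = 1/√0.1609 = 2.493; τ_1 = 271.3/2.493 = 108.8 μs.
Leg 2: speed unknown; τ_2 = 185.8/γ_2.
Total proper time: 108.8 + τ_2 = 152.5, so τ_2 = 152.5 − 108.8 = 43.66 μs.
γ_2 = 185.8/43.66 = 4.256; β = √(1 − 1/γ²) = √0.9448.

β = 0.972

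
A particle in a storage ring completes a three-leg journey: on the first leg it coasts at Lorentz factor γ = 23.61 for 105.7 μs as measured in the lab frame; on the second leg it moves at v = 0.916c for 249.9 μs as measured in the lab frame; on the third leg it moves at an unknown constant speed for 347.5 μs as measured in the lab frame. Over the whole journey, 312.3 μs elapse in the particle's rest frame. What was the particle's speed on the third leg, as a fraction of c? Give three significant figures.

β = 0.802

Leg 1: γ = 23.61; τ_1 = 105.7/23.61 = 4.477 μs.
Leg 2: γ = 1/√(1 − 0.916²) = 1/√0.1609 = 2.493; τ_2 = 249.9/2.493 = 100.3 μs.
Leg 3: speed unknown; τ_3 = 347.5/γ_3.
Total proper time: 4.477 + 100.3 + τ_3 = 312.3, so τ_3 = 312.3 − 104.7 = 207.6 μs.
γ_3 = 347.5/207.6 = 1.674; β = √(1 − 1/γ²) = √0.6432.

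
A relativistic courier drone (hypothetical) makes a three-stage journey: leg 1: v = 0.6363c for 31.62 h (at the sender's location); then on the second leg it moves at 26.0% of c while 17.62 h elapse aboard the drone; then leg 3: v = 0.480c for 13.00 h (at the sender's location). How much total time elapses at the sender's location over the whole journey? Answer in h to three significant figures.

Δt = 62.9 h

Leg 1: 31.62 h is already measured at the sender's location.
Leg 2: β = 0.260; γ = 1/√(1 − 0.260²) = 1/√0.9324 = 1.036; Δt_2 = 1.036 × 17.62 = 18.25 h.
Leg 3: 13.00 h is already measured at the sender's location.
Total: 31.62 + 18.25 + 13.00 h.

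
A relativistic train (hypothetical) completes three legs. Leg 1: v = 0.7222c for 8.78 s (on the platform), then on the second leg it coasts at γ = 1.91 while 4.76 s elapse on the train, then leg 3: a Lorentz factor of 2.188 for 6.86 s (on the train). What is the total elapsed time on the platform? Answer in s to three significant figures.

Leg 1: 8.78 s is already measured on the platform.
Leg 2: γ = 1.91; Δt_2 = 1.910 × 4.76 = 9.092 s.
Leg 3: γ = 2.188; Δt_3 = 2.188 × 6.86 = 15.01 s.
Total: 8.780 + 9.092 + 15.01 s.

Δt = 32.9 s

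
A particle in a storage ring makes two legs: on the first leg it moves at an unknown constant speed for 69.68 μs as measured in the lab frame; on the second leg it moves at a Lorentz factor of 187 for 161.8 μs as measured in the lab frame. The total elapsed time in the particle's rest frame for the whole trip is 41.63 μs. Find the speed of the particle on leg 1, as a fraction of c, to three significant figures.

Leg 1: speed unknown; τ_1 = 69.68/γ_1.
Leg 2: γ = 187; τ_2 = 161.8/187.0 = 0.8652 μs.
Total proper time: τ_1 + 0.8652 = 41.63, so τ_1 = 41.63 − 0.8652 = 40.76 μs.
γ_1 = 69.68/40.76 = 1.709; β = √(1 − 1/γ²) = √0.6577.

β = 0.811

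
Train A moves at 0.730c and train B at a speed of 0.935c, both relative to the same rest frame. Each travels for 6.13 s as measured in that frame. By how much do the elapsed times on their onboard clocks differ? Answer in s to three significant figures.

A: γ = 1/√(1 − 0.730²) = 1/√0.4671 = 1.463; τ_A = 6.13/1.463 = 4.190 s.
B: γ = 1/√(1 − 0.935²) = 1/√0.1258 = 2.820; τ_B = 6.13/2.820 = 2.174 s.

|τ_A − τ_B| = 2.02 s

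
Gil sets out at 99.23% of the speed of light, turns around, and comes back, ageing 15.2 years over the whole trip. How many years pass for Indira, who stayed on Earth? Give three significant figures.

β = 0.9923; γ = 1/√(1 − 0.9923²) = 1/√0.01534 = 8.074
Earth-frame duration is the dilated interval: Δt = γτ = 8.074 × 15.2 years.

Δt = 123 years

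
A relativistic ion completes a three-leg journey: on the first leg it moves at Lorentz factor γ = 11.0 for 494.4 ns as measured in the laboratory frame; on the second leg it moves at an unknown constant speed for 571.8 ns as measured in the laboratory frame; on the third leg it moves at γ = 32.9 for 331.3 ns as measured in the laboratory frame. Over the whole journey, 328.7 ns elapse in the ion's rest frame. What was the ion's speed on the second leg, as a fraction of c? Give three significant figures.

β = 0.878

Leg 1: γ = 11.0; τ_1 = 494.4/11.00 = 44.95 ns.
Leg 2: speed unknown; τ_2 = 571.8/γ_2.
Leg 3: γ = 32.9; τ_3 = 331.3/32.90 = 10.07 ns.
Total proper time: 44.95 + τ_2 + 10.07 = 328.7, so τ_2 = 328.7 − 55.02 = 273.7 ns.
γ_2 = 571.8/273.7 = 2.089; β = √(1 − 1/γ²) = √0.7709.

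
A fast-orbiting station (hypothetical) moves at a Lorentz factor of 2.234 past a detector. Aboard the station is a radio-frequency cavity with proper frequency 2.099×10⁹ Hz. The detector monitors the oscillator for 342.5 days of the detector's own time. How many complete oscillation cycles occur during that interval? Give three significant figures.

γ = 2.234
During 342.5 days of lab time, the oscillator's proper time advances by τ = Δt/γ = 342.5/2.234 = 153.3 days = 1.325×10⁷ s.
N = f × τ = 2.099×10⁹ × 1.325×10⁷ = 2.780×10¹⁶.

N = 2.78×10¹⁶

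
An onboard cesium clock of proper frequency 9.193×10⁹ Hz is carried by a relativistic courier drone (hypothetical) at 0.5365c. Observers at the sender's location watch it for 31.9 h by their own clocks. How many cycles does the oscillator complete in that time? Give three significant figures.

γ = 1/√(1 − 0.5365²) = 1/√0.7122 = 1.185
During 31.9 h of lab time, the oscillator's proper time advances by τ = Δt/γ = 31.9/1.185 = 26.92 h = 9.691×10⁴ s.
N = f × τ = 9.193×10⁹ × 9.691×10⁴ = 8.909×10¹⁴.

N = 8.91×10¹⁴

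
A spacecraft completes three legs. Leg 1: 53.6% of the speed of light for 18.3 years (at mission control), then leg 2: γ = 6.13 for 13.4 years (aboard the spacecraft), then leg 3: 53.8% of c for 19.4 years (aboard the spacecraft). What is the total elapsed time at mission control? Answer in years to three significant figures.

Leg 1: 18.3 years is already measured at mission control.
Leg 2: γ = 6.13; Δt_2 = 6.130 × 13.4 = 82.14 years.
Leg 3: β = 0.538; γ = 1/√(1 − 0.538²) = 1/√0.7106 = 1.186; Δt_3 = 1.186 × 19.4 = 23.01 years.
Total: 18.30 + 82.14 + 23.01 years.

Δt = 123 years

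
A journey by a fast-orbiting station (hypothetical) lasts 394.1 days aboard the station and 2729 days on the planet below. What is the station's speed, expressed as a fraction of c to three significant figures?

The proper time is measured aboard the station (both events occur at the station's location); Δt is measured on the planet below. γ = Δt/τ = 2729/394.1 = 6.925.
β = √(1 − 1/γ²) = √(1 − 0.02085) = √0.9791

v = 0.990c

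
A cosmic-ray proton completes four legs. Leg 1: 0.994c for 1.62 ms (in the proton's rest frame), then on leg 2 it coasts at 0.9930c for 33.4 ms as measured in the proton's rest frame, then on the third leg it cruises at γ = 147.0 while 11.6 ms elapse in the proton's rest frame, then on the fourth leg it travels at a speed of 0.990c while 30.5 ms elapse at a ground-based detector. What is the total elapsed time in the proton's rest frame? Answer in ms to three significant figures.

Leg 1: 1.62 ms is already measured in the proton's rest frame.
Leg 2: 33.4 ms is already measured in the proton's rest frame.
Leg 3: 11.6 ms is already measured in the proton's rest frame.
Leg 4: γ = 1/√(1 − 0.990²) = 1/√0.01990 = 7.089; τ_4 = 30.5/7.089 = 4.303 ms.
Total: 1.620 + 33.40 + 11.60 + 4.303 ms.

τ = 50.9 ms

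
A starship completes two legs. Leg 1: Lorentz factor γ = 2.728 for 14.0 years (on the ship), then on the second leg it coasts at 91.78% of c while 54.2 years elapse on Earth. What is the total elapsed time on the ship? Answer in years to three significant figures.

Leg 1: 14.0 years is already measured on the ship.
Leg 2: β = 0.9178; γ = 1/√(1 − 0.9178²) = 1/√0.1576 = 2.519; τ_2 = 54.2/2.519 = 21.52 years.
Total: 14.00 + 21.52 years.

τ = 35.5 years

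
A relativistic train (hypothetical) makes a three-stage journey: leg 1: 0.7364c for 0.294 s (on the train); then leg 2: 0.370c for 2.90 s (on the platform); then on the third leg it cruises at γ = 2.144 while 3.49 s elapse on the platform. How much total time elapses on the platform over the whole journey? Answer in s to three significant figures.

Δt = 6.82 s

Leg 1: γ = 1/√(1 − 0.7364²) = 1/√0.4577 = 1.478; Δt_1 = 1.478 × 0.294 = 0.4346 s.
Leg 2: 2.90 s is already measured on the platform.
Leg 3: 3.49 s is already measured on the platform.
Total: 0.4346 + 2.900 + 3.490 s.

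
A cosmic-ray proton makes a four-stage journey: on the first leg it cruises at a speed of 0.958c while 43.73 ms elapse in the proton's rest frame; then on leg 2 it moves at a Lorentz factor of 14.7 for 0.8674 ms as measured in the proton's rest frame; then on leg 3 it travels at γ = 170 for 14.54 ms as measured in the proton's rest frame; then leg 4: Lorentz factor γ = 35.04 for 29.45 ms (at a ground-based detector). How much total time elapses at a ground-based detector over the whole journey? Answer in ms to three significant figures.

Leg 1: γ = 1/√(1 − 0.958²) = 1/√0.08224 = 3.487; Δt_1 = 3.487 × 43.73 = 152.5 ms.
Leg 2: γ = 14.7; Δt_2 = 14.70 × 0.8674 = 12.75 ms.
Leg 3: γ = 170; Δt_3 = 170.0 × 14.54 = 2472 ms.
Leg 4: 29.45 ms is already measured at a ground-based detector.
Total: 152.5 + 12.75 + 2472 + 29.45 ms.

Δt = 2670 ms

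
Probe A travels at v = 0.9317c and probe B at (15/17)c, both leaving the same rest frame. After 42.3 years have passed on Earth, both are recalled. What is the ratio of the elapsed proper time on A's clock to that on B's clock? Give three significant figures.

A: γ = 1/√(1 − 0.9317²) = 1/√0.1319 = 2.753. B: γ = 1/√(1 − (15/17)²) = 17/8 = 2.125.
τ_A/τ_B = γ_B/γ_A = 2.125/2.753 = 0.7719, so τ_A/τ_B = 0.7719.

τ_A/τ_B = 0.772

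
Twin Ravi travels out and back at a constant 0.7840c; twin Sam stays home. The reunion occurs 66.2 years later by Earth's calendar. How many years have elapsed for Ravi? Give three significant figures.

τ = 41.1 years

γ = 1/√(1 − 0.7840²) = 1/√0.3853 = 1.611
Ravi's clock measures proper time along the trip: τ = Δt/γ = 66.2/1.611 years.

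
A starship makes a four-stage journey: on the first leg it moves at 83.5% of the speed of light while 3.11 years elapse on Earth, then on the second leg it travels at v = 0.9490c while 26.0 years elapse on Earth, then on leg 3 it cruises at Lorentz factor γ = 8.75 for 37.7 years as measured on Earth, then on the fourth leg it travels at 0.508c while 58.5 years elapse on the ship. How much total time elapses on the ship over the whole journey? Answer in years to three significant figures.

τ = 72.7 years

Leg 1: β = 0.835; γ = 1/√(1 − 0.835²) = 1/√0.3028 = 1.817; τ_1 = 3.11/1.817 = 1.711 years.
Leg 2: γ = 1/√(1 − 0.9490²) = 1/√0.09940 = 3.172; τ_2 = 26.0/3.172 = 8.197 years.
Leg 3: γ = 8.75; τ_3 = 37.7/8.750 = 4.309 years.
Leg 4: 58.5 years is already measured on the ship.
Total: 1.711 + 8.197 + 4.309 + 58.50 years.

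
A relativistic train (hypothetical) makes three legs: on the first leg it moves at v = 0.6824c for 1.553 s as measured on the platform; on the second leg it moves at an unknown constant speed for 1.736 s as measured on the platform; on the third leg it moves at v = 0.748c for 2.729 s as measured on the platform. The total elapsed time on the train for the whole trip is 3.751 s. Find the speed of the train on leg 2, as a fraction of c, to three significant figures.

β = 0.886

Leg 1: γ = 1/√(1 − 0.6824²) = 1/√0.5343 = 1.368; τ_1 = 1.553/1.368 = 1.135 s.
Leg 2: speed unknown; τ_2 = 1.736/γ_2.
Leg 3: γ = 1/√(1 − 0.748²) = 1/√0.4405 = 1.507; τ_3 = 2.729/1.507 = 1.811 s.
Total proper time: 1.135 + τ_2 + 1.811 = 3.751, so τ_2 = 3.751 − 2.946 = 0.8046 s.
γ_2 = 1.736/0.8046 = 2.158; β = √(1 − 1/γ²) = √0.7852.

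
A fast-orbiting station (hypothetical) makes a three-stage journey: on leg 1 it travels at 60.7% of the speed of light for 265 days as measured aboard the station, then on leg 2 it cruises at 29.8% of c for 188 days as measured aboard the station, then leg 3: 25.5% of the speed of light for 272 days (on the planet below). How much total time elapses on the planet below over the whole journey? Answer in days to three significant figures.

Leg 1: β = 0.607; γ = 1/√(1 − 0.607²) = 1/√0.6316 = 1.258; Δt_1 = 1.258 × 265 = 333.5 days.
Leg 2: β = 0.298; γ = 1/√(1 − 0.298²) = 1/√0.9112 = 1.048; Δt_2 = 1.048 × 188 = 196.9 days.
Leg 3: 272 days is already measured on the planet below.
Total: 333.5 + 196.9 + 272.0 days.

Δt = 802 days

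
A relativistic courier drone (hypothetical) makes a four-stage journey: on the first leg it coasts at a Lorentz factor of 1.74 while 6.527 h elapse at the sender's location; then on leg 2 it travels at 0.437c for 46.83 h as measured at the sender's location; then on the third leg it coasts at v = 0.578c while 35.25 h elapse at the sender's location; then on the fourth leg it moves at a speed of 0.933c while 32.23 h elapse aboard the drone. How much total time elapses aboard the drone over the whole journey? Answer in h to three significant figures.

τ = 107 h

Leg 1: γ = 1.74; τ_1 = 6.527/1.740 = 3.751 h.
Leg 2: γ = 1/√(1 − 0.437²) = 1/√0.8090 = 1.112; τ_2 = 46.83/1.112 = 42.12 h.
Leg 3: γ = 1/√(1 − 0.578²) = 1/√0.6659 = 1.225; τ_3 = 35.25/1.225 = 28.77 h.
Leg 4: 32.23 h is already measured aboard the drone.
Total: 3.751 + 42.12 + 28.77 + 32.23 h.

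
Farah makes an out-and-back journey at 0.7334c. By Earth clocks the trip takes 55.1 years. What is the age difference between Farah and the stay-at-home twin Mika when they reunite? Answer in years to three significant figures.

γ = 1/√(1 − 0.7334²) = 1/√0.4621 = 1.471
Farah's elapsed proper time: τ = 55.1/1.471 = 37.46 years.
Age gap = Δt − τ = 55.1 − 37.46 years.

Δt − τ = 17.6 years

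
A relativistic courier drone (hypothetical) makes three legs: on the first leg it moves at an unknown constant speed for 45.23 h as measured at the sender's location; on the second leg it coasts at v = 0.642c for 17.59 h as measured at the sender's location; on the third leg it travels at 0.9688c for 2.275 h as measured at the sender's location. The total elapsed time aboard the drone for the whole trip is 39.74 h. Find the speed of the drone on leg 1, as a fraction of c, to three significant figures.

β = 0.823

Leg 1: speed unknown; τ_1 = 45.23/γ_1.
Leg 2: γ = 1/√(1 − 0.642²) = 1/√0.5878 = 1.304; τ_2 = 17.59/1.304 = 13.49 h.
Leg 3: γ = 1/√(1 − 0.9688²) = 1/√0.06143 = 4.035; τ_3 = 2.275/4.035 = 0.5638 h.
Total proper time: τ_1 + 13.49 + 0.5638 = 39.74, so τ_1 = 39.74 − 14.05 = 25.69 h.
γ_1 = 45.23/25.69 = 1.761; β = √(1 − 1/γ²) = √0.6774.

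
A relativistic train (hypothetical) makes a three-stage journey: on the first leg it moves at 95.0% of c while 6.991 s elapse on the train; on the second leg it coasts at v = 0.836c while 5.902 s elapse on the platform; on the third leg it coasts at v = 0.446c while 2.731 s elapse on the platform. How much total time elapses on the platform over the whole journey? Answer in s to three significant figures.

Δt = 31.0 s

Leg 1: β = 0.950; γ = 1/√(1 − 0.950²) = 1/√0.09750 = 3.203; Δt_1 = 3.203 × 6.991 = 22.39 s.
Leg 2: 5.902 s is already measured on the platform.
Leg 3: 2.731 s is already measured on the platform.
Total: 22.39 + 5.902 + 2.731 s.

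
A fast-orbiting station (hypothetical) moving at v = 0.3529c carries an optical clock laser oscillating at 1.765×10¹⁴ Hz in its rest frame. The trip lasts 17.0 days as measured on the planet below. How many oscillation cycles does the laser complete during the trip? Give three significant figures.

N = 2.43×10²⁰

γ = 1/√(1 − 0.3529²) = 1/√0.8755 = 1.069
The oscillator's own cycle count is N = f × τ where τ is the proper time aboard the station. τ = Δt/γ = 17.0/1.069 = 15.91 days = 1.374×10⁶ s.
N = 1.765×10¹⁴ × 1.374×10⁶ = 2.426×10²⁰.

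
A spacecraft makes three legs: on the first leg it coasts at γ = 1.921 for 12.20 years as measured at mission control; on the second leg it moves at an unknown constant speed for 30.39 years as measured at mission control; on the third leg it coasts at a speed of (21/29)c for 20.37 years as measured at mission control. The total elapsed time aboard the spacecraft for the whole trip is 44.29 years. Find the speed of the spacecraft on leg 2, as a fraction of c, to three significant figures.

Leg 1: γ = 1.921; τ_1 = 12.20/1.921 = 6.351 years.
Leg 2: speed unknown; τ_2 = 30.39/γ_2.
Leg 3: γ = 1/√(1 − (21/29)²) = 29/20 = 1.450; τ_3 = 20.37/1.450 = 14.05 years.
Total proper time: 6.351 + τ_2 + 14.05 = 44.29, so τ_2 = 44.29 − 20.40 = 23.89 years.
γ_2 = 30.39/23.89 = 1.272; β = √(1 − 1/γ²) = √0.3820.

β = 0.618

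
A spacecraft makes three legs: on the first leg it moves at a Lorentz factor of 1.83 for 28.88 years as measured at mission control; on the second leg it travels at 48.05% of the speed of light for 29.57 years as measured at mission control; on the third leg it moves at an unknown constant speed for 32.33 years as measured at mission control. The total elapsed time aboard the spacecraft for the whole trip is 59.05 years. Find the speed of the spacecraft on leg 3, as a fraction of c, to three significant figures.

β = 0.844

Leg 1: γ = 1.83; τ_1 = 28.88/1.830 = 15.78 years.
Leg 2: β = 0.4805; γ = 1/√(1 − 0.4805²) = 1/√0.7691 = 1.140; τ_2 = 29.57/1.140 = 25.93 years.
Leg 3: speed unknown; τ_3 = 32.33/γ_3.
Total proper time: 15.78 + 25.93 + τ_3 = 59.05, so τ_3 = 59.05 − 41.71 = 17.34 years.
γ_3 = 32.33/17.34 = 1.865; β = √(1 − 1/γ²) = √0.7125.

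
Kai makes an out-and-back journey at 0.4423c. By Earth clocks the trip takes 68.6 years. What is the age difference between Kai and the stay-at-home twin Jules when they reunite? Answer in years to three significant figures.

γ = 1/√(1 − 0.4423²) = 1/√0.8044 = 1.115
Kai's elapsed proper time: τ = 68.6/1.115 = 61.53 years.
Age gap = Δt − τ = 68.6 − 61.53 years.

Δt − τ = 7.07 years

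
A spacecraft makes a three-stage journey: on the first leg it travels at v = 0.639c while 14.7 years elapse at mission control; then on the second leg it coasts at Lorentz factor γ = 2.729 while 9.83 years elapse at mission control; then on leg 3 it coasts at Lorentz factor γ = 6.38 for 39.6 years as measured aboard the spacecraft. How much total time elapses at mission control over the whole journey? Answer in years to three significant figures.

Leg 1: 14.7 years is already measured at mission control.
Leg 2: 9.83 years is already measured at mission control.
Leg 3: γ = 6.38; Δt_3 = 6.380 × 39.6 = 252.6 years.
Total: 14.70 + 9.830 + 252.6 years.

Δt = 277 years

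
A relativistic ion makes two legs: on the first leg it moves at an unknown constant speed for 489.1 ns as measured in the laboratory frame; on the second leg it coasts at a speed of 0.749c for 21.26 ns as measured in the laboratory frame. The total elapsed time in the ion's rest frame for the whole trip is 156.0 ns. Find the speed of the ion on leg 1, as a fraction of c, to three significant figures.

Leg 1: speed unknown; τ_1 = 489.1/γ_1.
Leg 2: γ = 1/√(1 − 0.749²) = 1/√0.4390 = 1.509; τ_2 = 21.26/1.509 = 14.09 ns.
Total proper time: τ_1 + 14.09 = 156.0, so τ_1 = 156.0 − 14.09 = 141.9 ns.
γ_1 = 489.1/141.9 = 3.446; β = √(1 − 1/γ²) = √0.9158.

β = 0.957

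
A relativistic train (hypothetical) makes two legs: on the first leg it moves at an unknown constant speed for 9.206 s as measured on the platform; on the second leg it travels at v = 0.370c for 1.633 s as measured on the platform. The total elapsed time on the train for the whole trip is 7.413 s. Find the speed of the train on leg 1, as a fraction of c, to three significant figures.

β = 0.768

Leg 1: speed unknown; τ_1 = 9.206/γ_1.
Leg 2: γ = 1/√(1 − 0.370²) = 1/√0.8631 = 1.076; τ_2 = 1.633/1.076 = 1.517 s.
Total proper time: τ_1 + 1.517 = 7.413, so τ_1 = 7.413 − 1.517 = 5.896 s.
γ_1 = 9.206/5.896 = 1.561; β = √(1 − 1/γ²) = √0.5898.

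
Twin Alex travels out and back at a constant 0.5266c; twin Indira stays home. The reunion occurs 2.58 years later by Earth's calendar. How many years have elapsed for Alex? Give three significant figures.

γ = 1/√(1 − 0.5266²) = 1/√0.7227 = 1.176
Alex's clock measures proper time along the trip: τ = Δt/γ = 2.58/1.176 years.

τ = 2.19 years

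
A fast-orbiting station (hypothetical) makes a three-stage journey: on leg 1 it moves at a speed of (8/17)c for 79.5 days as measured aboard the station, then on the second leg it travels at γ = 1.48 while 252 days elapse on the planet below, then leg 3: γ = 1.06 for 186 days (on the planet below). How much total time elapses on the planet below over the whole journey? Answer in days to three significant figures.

Leg 1: γ = 1/√(1 − (8/17)²) = 17/15 ≈ 1.133; Δt_1 = 1.133 × 79.5 = 90.10 days.
Leg 2: 252 days is already measured on the planet below.
Leg 3: 186 days is already measured on the planet below.
Total: 90.10 + 252.0 + 186.0 days.

Δt = 528 days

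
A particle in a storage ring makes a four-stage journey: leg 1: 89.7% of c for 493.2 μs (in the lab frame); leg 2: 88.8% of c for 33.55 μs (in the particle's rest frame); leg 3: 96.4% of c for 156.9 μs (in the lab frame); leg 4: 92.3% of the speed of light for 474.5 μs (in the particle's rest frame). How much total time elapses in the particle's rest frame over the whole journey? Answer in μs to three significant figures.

τ = 768 μs

Leg 1: β = 0.897; γ = 1/√(1 − 0.897²) = 1/√0.1954 = 2.262; τ_1 = 493.2/2.262 = 218.0 μs.
Leg 2: 33.55 μs is already measured in the particle's rest frame.
Leg 3: β = 0.964; γ = 1/√(1 − 0.964²) = 1/√0.07070 = 3.761; τ_3 = 156.9/3.761 = 41.72 μs.
Leg 4: 474.5 μs is already measured in the particle's rest frame.
Total: 218.0 + 33.55 + 41.72 + 474.5 μs.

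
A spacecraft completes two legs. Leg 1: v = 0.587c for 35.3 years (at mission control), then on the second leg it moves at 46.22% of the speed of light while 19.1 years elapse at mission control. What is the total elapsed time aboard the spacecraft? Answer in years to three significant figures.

τ = 45.5 years

Leg 1: γ = 1/√(1 − 0.587²) = 1/√0.6554 = 1.235; τ_1 = 35.3/1.235 = 28.58 years.
Leg 2: β = 0.4622; γ = 1/√(1 − 0.4622²) = 1/√0.7864 = 1.128; τ_2 = 19.1/1.128 = 16.94 years.
Total: 28.58 + 16.94 years.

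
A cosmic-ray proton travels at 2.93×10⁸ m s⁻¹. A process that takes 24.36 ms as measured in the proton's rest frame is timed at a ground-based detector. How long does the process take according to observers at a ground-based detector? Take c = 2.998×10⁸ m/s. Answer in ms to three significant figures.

Δt = 115 ms

β = 2.93×10⁸/2.998×10⁸ = 0.9773; γ = 1/√(1 − 0.9773²) = 4.722
The interval measured in the proton's rest frame is the proper time (both events occur at the same place in that frame); the lab-frame interval is Δt = γτ = 4.722 × 24.36 ms.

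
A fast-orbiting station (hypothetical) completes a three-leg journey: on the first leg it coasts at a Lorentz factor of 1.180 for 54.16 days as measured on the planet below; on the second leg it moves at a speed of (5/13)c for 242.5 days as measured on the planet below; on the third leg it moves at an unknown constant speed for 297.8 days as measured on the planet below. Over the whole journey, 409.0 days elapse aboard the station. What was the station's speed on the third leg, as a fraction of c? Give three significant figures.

Leg 1: γ = 1.180; τ_1 = 54.16/1.180 = 45.90 days.
Leg 2: γ = 1/√(1 − (5/13)²) = 13/12 ≈ 1.083; τ_2 = 242.5/1.083 = 223.8 days.
Leg 3: speed unknown; τ_3 = 297.8/γ_3.
Total proper time: 45.90 + 223.8 + τ_3 = 409.0, so τ_3 = 409.0 − 269.7 = 139.3 days.
γ_3 = 297.8/139.3 = 2.139; β = √(1 − 1/γ²) = √0.7813.

β = 0.884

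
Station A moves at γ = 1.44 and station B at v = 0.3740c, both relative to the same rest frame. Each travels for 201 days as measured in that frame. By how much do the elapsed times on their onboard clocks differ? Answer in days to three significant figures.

A: γ = 1.44; τ_A = 201/1.440 = 139.6 days.
B: γ = 1/√(1 − 0.3740²) = 1/√0.8601 = 1.078; τ_B = 201/1.078 = 186.4 days.

|τ_A − τ_B| = 46.8 days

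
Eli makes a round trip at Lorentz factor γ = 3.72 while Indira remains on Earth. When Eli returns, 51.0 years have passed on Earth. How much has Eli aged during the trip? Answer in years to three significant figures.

τ = 13.7 years

γ = 3.72
Eli's clock measures proper time along the trip: τ = Δt/γ = 51.0/3.720 years.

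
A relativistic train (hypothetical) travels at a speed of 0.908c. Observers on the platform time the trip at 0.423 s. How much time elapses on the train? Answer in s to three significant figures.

γ = 1/√(1 − 0.908²) = 1/√0.1755 = 2.387
The interval measured on the platform is the dilated one; the clock on the train measures the proper time τ = Δt/γ = 0.423/2.387 s.

τ = 0.177 s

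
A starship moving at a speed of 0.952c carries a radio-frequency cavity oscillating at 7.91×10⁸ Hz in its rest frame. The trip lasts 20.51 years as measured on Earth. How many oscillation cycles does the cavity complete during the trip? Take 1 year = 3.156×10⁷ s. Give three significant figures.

N = 1.57×10¹⁷

γ = 1/√(1 − 0.952²) = 1/√0.09370 = 3.267
The oscillator's own cycle count is N = f × τ where τ is the proper time on the ship. τ = Δt/γ = 20.51/3.267 = 6.278 years = 1.981×10⁸ s.
N = 7.91×10⁸ × 1.981×10⁸ = 1.567×10¹⁷.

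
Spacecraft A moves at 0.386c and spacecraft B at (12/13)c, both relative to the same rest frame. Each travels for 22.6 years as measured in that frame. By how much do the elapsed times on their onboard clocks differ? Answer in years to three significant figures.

|τ_A − τ_B| = 12.2 years

A: γ = 1/√(1 − 0.386²) = 1/√0.8510 = 1.084; τ_A = 22.6/1.084 = 20.85 years.
B: γ = 1/√(1 − (12/13)²) = 13/5 = 2.600; τ_B = 22.6/2.600 = 8.692 years.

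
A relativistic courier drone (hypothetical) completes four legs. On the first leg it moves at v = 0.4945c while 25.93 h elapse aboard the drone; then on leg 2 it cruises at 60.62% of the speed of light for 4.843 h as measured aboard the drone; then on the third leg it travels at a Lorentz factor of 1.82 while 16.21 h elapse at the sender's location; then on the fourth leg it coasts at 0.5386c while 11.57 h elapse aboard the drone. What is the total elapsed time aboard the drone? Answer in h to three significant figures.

τ = 51.2 h

Leg 1: 25.93 h is already measured aboard the drone.
Leg 2: 4.843 h is already measured aboard the drone.
Leg 3: γ = 1.82; τ_3 = 16.21/1.820 = 8.907 h.
Leg 4: 11.57 h is already measured aboard the drone.
Total: 25.93 + 4.843 + 8.907 + 11.57 h.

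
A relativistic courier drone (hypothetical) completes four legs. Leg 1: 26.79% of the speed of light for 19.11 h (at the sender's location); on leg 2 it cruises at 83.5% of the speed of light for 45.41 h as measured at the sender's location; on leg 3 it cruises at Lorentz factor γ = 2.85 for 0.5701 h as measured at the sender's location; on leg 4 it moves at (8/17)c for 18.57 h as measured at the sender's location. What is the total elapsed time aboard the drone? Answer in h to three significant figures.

Leg 1: β = 0.2679; γ = 1/√(1 − 0.2679²) = 1/√0.9282 = 1.038; τ_1 = 19.11/1.038 = 18.41 h.
Leg 2: β = 0.835; γ = 1/√(1 − 0.835²) = 1/√0.3028 = 1.817; τ_2 = 45.41/1.817 = 24.99 h.
Leg 3: γ = 2.85; τ_3 = 0.5701/2.850 = 0.2000 h.
Leg 4: γ = 1/√(1 − (8/17)²) = 17/15 ≈ 1.133; τ_4 = 18.57/1.133 = 16.39 h.
Total: 18.41 + 24.99 + 0.2000 + 16.39 h.

τ = 60.0 h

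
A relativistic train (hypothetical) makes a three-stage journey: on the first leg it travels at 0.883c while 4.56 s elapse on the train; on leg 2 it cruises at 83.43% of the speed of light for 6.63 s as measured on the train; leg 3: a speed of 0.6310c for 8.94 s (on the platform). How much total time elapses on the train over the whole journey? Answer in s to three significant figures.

τ = 18.1 s

Leg 1: 4.56 s is already measured on the train.
Leg 2: 6.63 s is already measured on the train.
Leg 3: γ = 1/√(1 − 0.6310²) = 1/√0.6018 = 1.289; τ_3 = 8.94/1.289 = 6.935 s.
Total: 4.560 + 6.630 + 6.935 s.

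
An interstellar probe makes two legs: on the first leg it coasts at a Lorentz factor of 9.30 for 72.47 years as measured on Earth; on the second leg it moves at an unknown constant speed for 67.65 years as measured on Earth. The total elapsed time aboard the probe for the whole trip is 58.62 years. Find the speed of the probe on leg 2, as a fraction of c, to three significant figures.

β = 0.660

Leg 1: γ = 9.30; τ_1 = 72.47/9.300 = 7.792 years.
Leg 2: speed unknown; τ_2 = 67.65/γ_2.
Total proper time: 7.792 + τ_2 = 58.62, so τ_2 = 58.62 − 7.792 = 50.83 years.
γ_2 = 67.65/50.83 = 1.331; β = √(1 − 1/γ²) = √0.4355.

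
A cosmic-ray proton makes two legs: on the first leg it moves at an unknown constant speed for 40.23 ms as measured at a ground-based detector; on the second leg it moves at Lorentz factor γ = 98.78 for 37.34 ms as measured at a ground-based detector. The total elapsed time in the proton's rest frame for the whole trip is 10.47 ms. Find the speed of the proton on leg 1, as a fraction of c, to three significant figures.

Leg 1: speed unknown; τ_1 = 40.23/γ_1.
Leg 2: γ = 98.78; τ_2 = 37.34/98.78 = 0.3780 ms.
Total proper time: τ_1 + 0.3780 = 10.47, so τ_1 = 10.47 − 0.3780 = 10.09 ms.
γ_1 = 40.23/10.09 = 3.986; β = √(1 − 1/γ²) = √0.9371.

β = 0.968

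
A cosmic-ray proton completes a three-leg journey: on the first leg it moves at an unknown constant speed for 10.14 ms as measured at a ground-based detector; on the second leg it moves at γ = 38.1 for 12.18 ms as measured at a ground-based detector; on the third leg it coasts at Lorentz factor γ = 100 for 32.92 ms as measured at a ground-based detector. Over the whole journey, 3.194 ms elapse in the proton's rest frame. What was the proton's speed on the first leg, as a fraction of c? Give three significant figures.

β = 0.968

Leg 1: speed unknown; τ_1 = 10.14/γ_1.
Leg 2: γ = 38.1; τ_2 = 12.18/38.10 = 0.3197 ms.
Leg 3: γ = 100; τ_3 = 32.92/100.0 = 0.3292 ms.
Total proper time: τ_1 + 0.3197 + 0.3292 = 3.194, so τ_1 = 3.194 − 0.6489 = 2.545 ms.
γ_1 = 10.14/2.545 = 3.984; β = √(1 − 1/γ²) = √0.9370.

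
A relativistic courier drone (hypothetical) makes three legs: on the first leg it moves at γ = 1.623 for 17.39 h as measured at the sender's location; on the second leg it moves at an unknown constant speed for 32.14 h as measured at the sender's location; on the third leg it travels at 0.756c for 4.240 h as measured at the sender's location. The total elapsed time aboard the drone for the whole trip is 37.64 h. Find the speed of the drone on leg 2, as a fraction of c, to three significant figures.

β = 0.660

Leg 1: γ = 1.623; τ_1 = 17.39/1.623 = 10.71 h.
Leg 2: speed unknown; τ_2 = 32.14/γ_2.
Leg 3: γ = 1/√(1 − 0.756²) = 1/√0.4285 = 1.528; τ_3 = 4.240/1.528 = 2.775 h.
Total proper time: 10.71 + τ_2 + 2.775 = 37.64, so τ_2 = 37.64 − 13.49 = 24.15 h.
γ_2 = 32.14/24.15 = 1.331; β = √(1 − 1/γ²) = √0.4354.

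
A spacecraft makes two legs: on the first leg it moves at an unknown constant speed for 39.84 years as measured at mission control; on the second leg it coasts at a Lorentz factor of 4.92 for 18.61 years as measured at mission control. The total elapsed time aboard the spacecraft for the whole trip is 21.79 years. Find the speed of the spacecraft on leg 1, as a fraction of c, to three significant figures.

Leg 1: speed unknown; τ_1 = 39.84/γ_1.
Leg 2: γ = 4.92; τ_2 = 18.61/4.920 = 3.783 years.
Total proper time: τ_1 + 3.783 = 21.79, so τ_1 = 21.79 − 3.783 = 18.01 years.
γ_1 = 39.84/18.01 = 2.212; β = √(1 − 1/γ²) = √0.7957.

β = 0.892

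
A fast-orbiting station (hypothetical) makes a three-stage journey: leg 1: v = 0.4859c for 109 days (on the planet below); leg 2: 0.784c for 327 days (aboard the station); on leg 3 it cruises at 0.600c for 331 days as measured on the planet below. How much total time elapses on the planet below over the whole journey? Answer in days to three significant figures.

Leg 1: 109 days is already measured on the planet below.
Leg 2: γ = 1/√(1 − 0.784²) = 1/√0.3853 = 1.611; Δt_2 = 1.611 × 327 = 526.8 days.
Leg 3: 331 days is already measured on the planet below.
Total: 109.0 + 526.8 + 331.0 days.

Δt = 967 days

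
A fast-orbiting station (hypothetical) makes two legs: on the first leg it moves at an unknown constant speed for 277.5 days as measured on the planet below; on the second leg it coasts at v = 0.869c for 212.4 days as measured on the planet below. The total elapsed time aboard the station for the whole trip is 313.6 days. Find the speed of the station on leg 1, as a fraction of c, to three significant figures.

Leg 1: speed unknown; τ_1 = 277.5/γ_1.
Leg 2: γ = 1/√(1 − 0.869²) = 1/√0.2448 = 2.021; τ_2 = 212.4/2.021 = 105.1 days.
Total proper time: τ_1 + 105.1 = 313.6, so τ_1 = 313.6 − 105.1 = 208.5 days.
γ_1 = 277.5/208.5 = 1.331; β = √(1 − 1/γ²) = √0.4355.

β = 0.660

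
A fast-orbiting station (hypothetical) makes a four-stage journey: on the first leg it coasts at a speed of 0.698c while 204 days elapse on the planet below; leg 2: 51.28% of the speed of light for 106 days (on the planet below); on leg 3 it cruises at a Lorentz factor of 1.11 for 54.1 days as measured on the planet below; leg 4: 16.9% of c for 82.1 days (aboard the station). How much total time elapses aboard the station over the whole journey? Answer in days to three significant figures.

τ = 368 days

Leg 1: γ = 1/√(1 − 0.698²) = 1/√0.5128 = 1.396; τ_1 = 204/1.396 = 146.1 days.
Leg 2: β = 0.5128; γ = 1/√(1 − 0.5128²) = 1/√0.7370 = 1.165; τ_2 = 106/1.165 = 91.00 days.
Leg 3: γ = 1.11; τ_3 = 54.1/1.110 = 48.74 days.
Leg 4: 82.1 days is already measured aboard the station.
Total: 146.1 + 91.00 + 48.74 + 82.10 days.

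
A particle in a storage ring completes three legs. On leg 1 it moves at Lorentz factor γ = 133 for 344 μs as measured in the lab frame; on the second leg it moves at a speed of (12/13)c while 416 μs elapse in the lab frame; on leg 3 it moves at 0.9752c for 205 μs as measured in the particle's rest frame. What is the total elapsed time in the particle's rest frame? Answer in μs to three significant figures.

Leg 1: γ = 133; τ_1 = 344/133.0 = 2.586 μs.
Leg 2: γ = 1/√(1 − (12/13)²) = 13/5 = 2.600; τ_2 = 416/2.600 = 160.0 μs.
Leg 3: 205 μs is already measured in the particle's rest frame.
Total: 2.586 + 160.0 + 205.0 μs.

τ = 368 μs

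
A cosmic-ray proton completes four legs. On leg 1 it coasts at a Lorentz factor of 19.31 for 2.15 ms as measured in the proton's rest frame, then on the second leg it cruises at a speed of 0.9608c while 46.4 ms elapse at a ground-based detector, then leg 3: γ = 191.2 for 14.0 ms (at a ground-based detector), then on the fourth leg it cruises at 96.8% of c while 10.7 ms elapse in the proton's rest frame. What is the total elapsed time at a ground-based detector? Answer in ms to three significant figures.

Δt = 145 ms

Leg 1: γ = 19.31; Δt_1 = 19.31 × 2.15 = 41.52 ms.
Leg 2: 46.4 ms is already measured at a ground-based detector.
Leg 3: 14.0 ms is already measured at a ground-based detector.
Leg 4: β = 0.968; γ = 1/√(1 − 0.968²) = 1/√0.06298 = 3.985; Δt_4 = 3.985 × 10.7 = 42.64 ms.
Total: 41.52 + 46.40 + 14.00 + 42.64 ms.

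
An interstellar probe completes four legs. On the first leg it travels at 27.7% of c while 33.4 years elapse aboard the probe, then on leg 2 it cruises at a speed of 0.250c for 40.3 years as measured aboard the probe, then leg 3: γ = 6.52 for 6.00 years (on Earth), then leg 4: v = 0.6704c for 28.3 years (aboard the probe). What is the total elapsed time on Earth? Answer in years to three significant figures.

Δt = 121 years

Leg 1: β = 0.277; γ = 1/√(1 − 0.277²) = 1/√0.9233 = 1.041; Δt_1 = 1.041 × 33.4 = 34.76 years.
Leg 2: γ = 1/√(1 − 0.250²) = 1/√0.9375 = 1.033; Δt_2 = 1.033 × 40.3 = 41.62 years.
Leg 3: 6.00 years is already measured on Earth.
Leg 4: γ = 1/√(1 − 0.6704²) = 1/√0.5506 = 1.348; Δt_4 = 1.348 × 28.3 = 38.14 years.
Total: 34.76 + 41.62 + 6.000 + 38.14 years.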